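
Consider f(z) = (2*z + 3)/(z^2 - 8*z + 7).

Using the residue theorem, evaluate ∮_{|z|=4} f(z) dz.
By the residue theorem, ∮_C f(z) dz = 2πi · (sum of the residues of f at the poles inside |z| = 4).

The denominator factors as (z - 7)*(z - 1), so the singularities of f are simple poles at z = 7, z = 1.
  |7|² = 49 > 16 = 4², so this pole is outside the contour.
  |1|² = 1 < 16 = 4², so this pole is inside the contour.

With P(z) = 2*z + 3 and Q(z) = z^2 - 8*z + 7, each pole is simple, so Res(f, z₀) = P(z₀)/Q'(z₀) with Q'(z) = 2*z - 8.
  Res(f, 1) = P(1)/Q'(1) = (5)/(-6) = -5/6

∮_C f(z) dz = 2πi · (-5/6) = -5*I*pi/3

Final answer: -5*I*pi/3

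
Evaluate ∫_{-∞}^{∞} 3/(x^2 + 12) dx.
sqrt(3)*pi/2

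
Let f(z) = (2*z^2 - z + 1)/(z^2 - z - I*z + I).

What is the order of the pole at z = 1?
Factor the denominator:
  z^2 - z - I*z + I = (z - 1)*(z - I)

The numerator P(z) = 2*z^2 - z + 1 has P(1) = 2 ≠ 0, so no factor of (z - 1) cancels.
Near z = 1 we can therefore write f(z) = g(z)/(z - 1) with g analytic at 1 and g(1) ≠ 0 (g is the numerator divided by the remaining denominator factors).

Hence z = 1 is a pole of order 1.

Final answer: 1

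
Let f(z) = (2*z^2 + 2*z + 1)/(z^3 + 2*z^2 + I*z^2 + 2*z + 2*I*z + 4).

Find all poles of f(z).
The singularities of f are the zeros of the denominator. Factoring,
  z^3 + 2*z^2 + I*z^2 + 2*z + 2*I*z + 4 = (z - I)*(z + 2)*(z + 2*I)
so the candidates are z = I, z = -2, z = -2*I.

Check the numerator P(z) = 2*z^2 + 2*z + 1 at each one:
  P(I) = -1 + 2*I ≠ 0, so z = I is a (simple) pole.
  P(-2) = 5 ≠ 0, so z = -2 is a (simple) pole.
  P(-2*I) = -7 - 4*I ≠ 0, so z = -2*I is a (simple) pole.

Poles of f: {-2, -2*I, I}

Final answer: {-2, -2*I, I}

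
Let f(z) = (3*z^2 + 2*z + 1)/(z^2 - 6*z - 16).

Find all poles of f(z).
The singularities of f are the zeros of the denominator. Factoring,
  z^2 - 6*z - 16 = (z + 2)*(z - 8)
so the candidates are z = -2, z = 8.

Check the numerator P(z) = 3*z^2 + 2*z + 1 at each one:
  P(-2) = 9 ≠ 0, so z = -2 is a (simple) pole.
  P(8) = 209 ≠ 0, so z = 8 is a (simple) pole.

Poles of f: {-2, 8}

Final answer: {-2, 8}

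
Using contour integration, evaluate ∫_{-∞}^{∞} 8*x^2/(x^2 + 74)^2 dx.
2*sqrt(74)*pi/37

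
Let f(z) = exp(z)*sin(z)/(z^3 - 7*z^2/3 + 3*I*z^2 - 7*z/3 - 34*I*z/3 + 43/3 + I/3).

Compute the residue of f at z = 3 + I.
Write f(z) = P(z)/Q(z) with P(z) = exp(z)*sin(z) and Q(z) = z^3 - 7*z^2/3 + 3*I*z^2 - 7*z/3 - 34*I*z/3 + 43/3 + I/3.
The denominator factors as Q(z) = (z - 3 - I)*(z + 1 + 2*I)*(z - 1/3 + 2*I), so z = 3 + I is a simple zero of Q and P is analytic there; z = 3 + I is therefore a simple pole and
  Res(f, z₀) = P(z₀)/Q'(z₀).

Q'(z) = 3*z^2 - 14*z/3 + 6*I*z - 7/3 - 34*I/3, so Q'(3 + I) = 5/3 + 20*I.
P(3 + I) = exp(3 + I)*sin(3 + I).

Res(f, 3 + I) = (exp(3 + I)*sin(3 + I))/(5/3 + 20*I) = (3/725 - 36*I/725)*exp(3 + I)*sin(3 + I)

Final answer: (3/725 - 36*I/725)*exp(3 + I)*sin(3 + I)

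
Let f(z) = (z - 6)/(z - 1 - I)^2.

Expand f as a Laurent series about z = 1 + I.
Put w = z - (1 + I), i.e. z = w + 1 + I. The denominator is w^2, so it suffices to rewrite the numerator in powers of w.

P(z) = z - 6
P(w + 1 + I) = -5 + I + w

Dividing each term by w^2:
  f = (-5 + I)/w^2 + 1/w

Substituting back w = z - 1 - I:
  f(z) = (-5 + I)/(z - 1 - I)^2 + 1/(z - 1 - I)

The series is finite because the numerator is a polynomial; the negative powers form the principal part, and the coefficient of 1/(z - 1 - I) gives Res(f, 1 + I) = 1.

Final answer: (-5 + I)/(z - 1 - I)^2 + 1/(z - 1 - I)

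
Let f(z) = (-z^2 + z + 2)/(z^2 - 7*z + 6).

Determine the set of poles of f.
The singularities of f are the zeros of the denominator. Factoring,
  z^2 - 7*z + 6 = (z - 1)*(z - 6)
so the candidates are z = 1, z = 6.

Check the numerator P(z) = -z^2 + z + 2 at each one:
  P(1) = 2 ≠ 0, so z = 1 is a (simple) pole.
  P(6) = -28 ≠ 0, so z = 6 is a (simple) pole.

Poles of f: {1, 6}

Final answer: {1, 6}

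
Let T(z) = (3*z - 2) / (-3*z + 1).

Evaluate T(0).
Substitute z = 0:
  numerator:   3*(0) - 2 = -2
  denominator: -3*(0) + 1 = 1
T(0) = (-2)/(1) = -2

Final answer: -2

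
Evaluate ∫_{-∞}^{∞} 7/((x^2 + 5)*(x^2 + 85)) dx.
Let f(z) = 7/((z^2 + 5)*(z^2 + 85)). The denominator has no real zeros and deg Q - deg P = 4 ≥ 2, so the integral of f over the upper semicircle |z| = R tends to 0 as R → ∞. Closing the contour in the upper half-plane,
  ∫_{-∞}^{∞} f(x) dx = 2πi · Σ Res(f, z_k)  over the poles with Im z_k > 0.

Zeros of the denominator: z^2 + 5 = 0 gives z = ±sqrt(5)*I; z^2 + 85 = 0 gives z = ±sqrt(85)*I.
Upper half-plane: z = sqrt(5)*I, z = sqrt(85)*I (simple).

Each pole is a simple zero of Q(z) = z^4 + 90*z^2 + 425, so Res(f, z₀) = P(z₀)/Q'(z₀) with P(z) = 7, Q'(z) = 4*z^3 + 180*z:
  Res(f, sqrt(5)*I) = (7)/(160*sqrt(5)*I) = -7*sqrt(5)*I/800
  Res(f, sqrt(85)*I) = (7)/(-160*sqrt(85)*I) = 7*sqrt(85)*I/13600

Sum of residues: 7*I*(-17*sqrt(5) + sqrt(85))/13600
∫_{-∞}^{∞} f(x) dx = 2πi · (7*I*(-17*sqrt(5) + sqrt(85))/13600) = 7*pi*(-sqrt(85) + 17*sqrt(5))/6800

Final answer: 7*pi*(-sqrt(85) + 17*sqrt(5))/6800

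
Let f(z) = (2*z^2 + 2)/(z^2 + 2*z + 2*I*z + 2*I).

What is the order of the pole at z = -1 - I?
Factor the denominator:
  z^2 + 2*z + 2*I*z + 2*I = (z + 1 + I)^2

The numerator P(z) = 2*z^2 + 2 has P(-1 - I) = 2 + 4*I ≠ 0, so no factor of (z + 1 + I) cancels.
Near z = -1 - I we can therefore write f(z) = g(z)/(z + 1 + I)^2 with g analytic at -1 - I and g(-1 - I) ≠ 0 (g is just the numerator).

Hence z = -1 - I is a pole of order 2.

Final answer: 2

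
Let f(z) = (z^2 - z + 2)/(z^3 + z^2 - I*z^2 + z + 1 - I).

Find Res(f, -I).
-3/10 - I/10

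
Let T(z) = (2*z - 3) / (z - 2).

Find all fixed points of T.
T(z) = z means 2*z - 3 = z*(z - 2), i.e.
  z^2 - 4*z + 3 = 0.
Discriminant: (-4)^2 - 4*(1)*(3) = 4, so the roots are real.
  z = (4 ± sqrt(4))/(2*(1))
Fixed points: {1, 3}

Final answer: {1, 3}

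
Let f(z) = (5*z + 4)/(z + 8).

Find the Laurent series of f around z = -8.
Put w = z - (-8), i.e. z = w - 8. The denominator is w, so it suffices to rewrite the numerator in powers of w.

P(z) = 5*z + 4
P(w - 8) = -36 + 5*w

Dividing each term by w:
  f = -36/w + 5

Substituting back w = z + 8:
  f(z) = -36/(z + 8) + 5

The series is finite because the numerator is a polynomial; the negative powers form the principal part, and the coefficient of 1/(z + 8) gives Res(f, -8) = -36.

Final answer: -36/(z + 8) + 5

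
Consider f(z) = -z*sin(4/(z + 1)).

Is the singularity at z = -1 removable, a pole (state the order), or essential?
essential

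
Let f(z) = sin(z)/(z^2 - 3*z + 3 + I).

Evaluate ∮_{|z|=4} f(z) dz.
By the residue theorem, ∮_C f(z) dz = 2πi · (sum of the residues of f at the poles inside |z| = 4).

The denominator factors as (z - 1 - I)*(z - 2 + I), so the singularities of f are simple poles at z = 1 + I, z = 2 - I.
  |1 + I|² = 2 < 16 = 4², so this pole is inside the contour.
  |2 - I|² = 5 < 16 = 4², so this pole is inside the contour.

With P(z) = sin(z) and Q(z) = z^2 - 3*z + 3 + I, each pole is simple, so Res(f, z₀) = P(z₀)/Q'(z₀) with Q'(z) = 2*z - 3.
  Res(f, 1 + I) = P(1 + I)/Q'(1 + I) = (sin(1 + I))/(-1 + 2*I) = (-1/5 - 2*I/5)*sin(1 + I)
  Res(f, 2 - I) = P(2 - I)/Q'(2 - I) = (sin(2 - I))/(1 - 2*I) = (1/5 + 2*I/5)*sin(2 - I)

Sum of residues inside C: (-1/5 - 2*I/5)*sin(1 + I) + (1/5 + 2*I/5)*sin(2 - I)
∮_C f(z) dz = 2πi · ((-1/5 - 2*I/5)*sin(1 + I) + (1/5 + 2*I/5)*sin(2 - I)) = pi*(4/5 - 2*I/5)*sin(1 + I) + pi*(-4/5 + 2*I/5)*sin(2 - I)

Final answer: pi*(4/5 - 2*I/5)*sin(1 + I) + pi*(-4/5 + 2*I/5)*sin(2 - I)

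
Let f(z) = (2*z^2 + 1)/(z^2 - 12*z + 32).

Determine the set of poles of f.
The singularities of f are the zeros of the denominator. Factoring,
  z^2 - 12*z + 32 = (z - 8)*(z - 4)
so the candidates are z = 8, z = 4.

Check the numerator P(z) = 2*z^2 + 1 at each one:
  P(8) = 129 ≠ 0, so z = 8 is a (simple) pole.
  P(4) = 33 ≠ 0, so z = 4 is a (simple) pole.

Poles of f: {4, 8}

Final answer: {4, 8}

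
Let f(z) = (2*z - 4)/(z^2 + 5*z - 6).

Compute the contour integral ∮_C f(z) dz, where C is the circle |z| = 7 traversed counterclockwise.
By the residue theorem, ∮_C f(z) dz = 2πi · (sum of the residues of f at the poles inside |z| = 7).

The denominator factors as (z + 6)*(z - 1), so the singularities of f are simple poles at z = -6, z = 1.
  |-6|² = 36 < 49 = 7², so this pole is inside the contour.
  |1|² = 1 < 49 = 7², so this pole is inside the contour.

With P(z) = 2*z - 4 and Q(z) = z^2 + 5*z - 6, each pole is simple, so Res(f, z₀) = P(z₀)/Q'(z₀) with Q'(z) = 2*z + 5.
  Res(f, -6) = P(-6)/Q'(-6) = (-16)/(-7) = 16/7
  Res(f, 1) = P(1)/Q'(1) = (-2)/(7) = -2/7

Sum of residues inside C: 2
∮_C f(z) dz = 2πi · (2) = 4*I*pi

Final answer: 4*I*pi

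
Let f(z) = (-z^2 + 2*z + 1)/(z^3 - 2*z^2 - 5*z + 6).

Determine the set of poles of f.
The singularities of f are the zeros of the denominator. Factoring,
  z^3 - 2*z^2 - 5*z + 6 = (z - 1)*(z + 2)*(z - 3)
so the candidates are z = 1, z = -2, z = 3.

Check the numerator P(z) = -z^2 + 2*z + 1 at each one:
  P(1) = 2 ≠ 0, so z = 1 is a (simple) pole.
  P(-2) = -7 ≠ 0, so z = -2 is a (simple) pole.
  P(3) = -2 ≠ 0, so z = 3 is a (simple) pole.

Poles of f: {-2, 1, 3}

Final answer: {-2, 1, 3}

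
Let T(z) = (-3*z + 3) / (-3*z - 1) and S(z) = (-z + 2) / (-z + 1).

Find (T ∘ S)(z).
(T ∘ S)(z) = T(S(z)) = ((-3)*S(z) + (3))/((-3)*S(z) + (-1)). Multiply numerator and denominator by -z + 1:
  numerator:   (-3)*(-z + 2) + (3)*(-z + 1) = -3
  denominator: (-3)*(-z + 2) + (-1)*(-z + 1) = 4*z - 7
(T ∘ S)(z) = -3/(4*z - 7)

Final answer: -3/(4*z - 7)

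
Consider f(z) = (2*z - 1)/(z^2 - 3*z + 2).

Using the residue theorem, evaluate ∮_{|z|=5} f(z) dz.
4*I*pi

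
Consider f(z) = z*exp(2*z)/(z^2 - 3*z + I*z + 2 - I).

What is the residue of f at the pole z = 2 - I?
(3/2 + I/2)*exp(4 - 2*I)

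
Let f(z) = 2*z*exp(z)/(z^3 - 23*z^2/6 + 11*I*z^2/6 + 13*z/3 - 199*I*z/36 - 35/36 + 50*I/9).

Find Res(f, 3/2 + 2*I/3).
Write f(z) = P(z)/Q(z) with P(z) = 2*z*exp(z) and Q(z) = z^3 - 23*z^2/6 + 11*I*z^2/6 + 13*z/3 - 199*I*z/36 - 35/36 + 50*I/9.
The denominator factors as Q(z) = (z - 3/2 - 2*I/3)*(z - 1/3 + 3*I/2)*(z - 2 + I), so z = 3/2 + 2*I/3 is a simple zero of Q and P is analytic there; z = 3/2 + 2*I/3 is therefore a simple pole and
  Res(f, z₀) = P(z₀)/Q'(z₀).

Q'(z) = 3*z^2 - 23*z/3 + 11*I*z/3 + 13/3 - 199*I/36, so Q'(3/2 + 2*I/3) = -151/36 + 31*I/36.
P(3/2 + 2*I/3) = (3 + 4*I/3)*exp(3/2 + 2*I/3).

Res(f, 3/2 + 2*I/3) = ((3 + 4*I/3)*exp(3/2 + 2*I/3))/(-151/36 + 31*I/36) = (-7410/11881 - 5298*I/11881)*exp(3/2 + 2*I/3)

Final answer: (-7410/11881 - 5298*I/11881)*exp(3/2 + 2*I/3)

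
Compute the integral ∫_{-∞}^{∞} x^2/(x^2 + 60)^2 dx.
Let f(z) = z^2/(z^2 + 60)^2. The denominator has no real zeros and deg Q - deg P = 2 ≥ 2, so the integral of f over the upper semicircle |z| = R tends to 0 as R → ∞. Closing the contour in the upper half-plane,
  ∫_{-∞}^{∞} f(x) dx = 2πi · Σ Res(f, z_k)  over the poles with Im z_k > 0.

Zeros of the denominator: z^2 + 60 = 0 gives z = ±2*sqrt(15)*I.
Upper half-plane: z = 2*sqrt(15)*I (a pole of order 2).

Write f(z) = g(z)/(z - 2*sqrt(15)*I)^2 with g(z) = z^2/(z + 2*sqrt(15)*I)^2. For a double pole, Res(f, z₀) = g'(z₀):
  g'(z) = 4*sqrt(15)*I*z/(z + 2*sqrt(15)*I)^3
  Res(f, 2*sqrt(15)*I) = g'(2*sqrt(15)*I) = -sqrt(15)*I/120

∫_{-∞}^{∞} f(x) dx = 2πi · (-sqrt(15)*I/120) = sqrt(15)*pi/60

Final answer: sqrt(15)*pi/60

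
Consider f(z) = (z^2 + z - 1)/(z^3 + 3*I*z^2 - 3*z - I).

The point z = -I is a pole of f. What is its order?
3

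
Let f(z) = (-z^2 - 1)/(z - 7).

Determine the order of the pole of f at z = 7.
Factor the denominator:
  z - 7 = (z - 7)

The numerator P(z) = -z^2 - 1 has P(7) = -50 ≠ 0, so no factor of (z - 7) cancels.
Near z = 7 we can therefore write f(z) = g(z)/(z - 7) with g analytic at 7 and g(7) ≠ 0 (g is just the numerator).

Hence z = 7 is a pole of order 1.

Final answer: 1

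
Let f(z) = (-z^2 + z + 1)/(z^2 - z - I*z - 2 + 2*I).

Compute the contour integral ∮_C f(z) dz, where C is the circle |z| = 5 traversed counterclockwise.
By the residue theorem, ∮_C f(z) dz = 2πi · (sum of the residues of f at the poles inside |z| = 5).

The denominator factors as (z - 2)*(z + 1 - I), so the singularities of f are simple poles at z = 2, z = -1 + I.
  |2|² = 4 < 25 = 5², so this pole is inside the contour.
  |-1 + I|² = 2 < 25 = 5², so this pole is inside the contour.

With P(z) = -z^2 + z + 1 and Q(z) = z^2 - z - I*z - 2 + 2*I, each pole is simple, so Res(f, z₀) = P(z₀)/Q'(z₀) with Q'(z) = 2*z - 1 - I.
  Res(f, 2) = P(2)/Q'(2) = (-1)/(3 - I) = -3/10 - I/10
  Res(f, -1 + I) = P(-1 + I)/Q'(-1 + I) = (3*I)/(-3 + I) = 3/10 - 9*I/10

Sum of residues inside C: -I
∮_C f(z) dz = 2πi · (-I) = 2*pi

Final answer: 2*pi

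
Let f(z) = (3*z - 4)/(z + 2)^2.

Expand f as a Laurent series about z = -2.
-10/(z + 2)^2 + 3/(z + 2)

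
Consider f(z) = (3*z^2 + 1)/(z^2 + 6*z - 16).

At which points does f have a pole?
{-8, 2}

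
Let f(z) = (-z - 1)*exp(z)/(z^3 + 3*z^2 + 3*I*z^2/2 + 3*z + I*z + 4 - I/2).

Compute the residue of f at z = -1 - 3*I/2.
Write f(z) = P(z)/Q(z) with P(z) = (-z - 1)*exp(z) and Q(z) = z^3 + 3*z^2 + 3*I*z^2/2 + 3*z + I*z + 4 - I/2.
The denominator factors as Q(z) = (z + 1 + 3*I/2)*(z + 2 + I)*(z - I), so z = -1 - 3*I/2 is a simple zero of Q and P is analytic there; z = -1 - 3*I/2 is therefore a simple pole and
  Res(f, z₀) = P(z₀)/Q'(z₀).

Q'(z) = 3*z^2 + 6*z + 3*I*z + 3 + I, so Q'(-1 - 3*I/2) = -9/4 - 2*I.
P(-1 - 3*I/2) = 3*I*exp(-1 - 3*I/2)/2.

Res(f, -1 - 3*I/2) = (3*I*exp(-1 - 3*I/2)/2)/(-9/4 - 2*I) = (-48/145 - 54*I/145)*exp(-1 - 3*I/2)

Final answer: (-48/145 - 54*I/145)*exp(-1 - 3*I/2)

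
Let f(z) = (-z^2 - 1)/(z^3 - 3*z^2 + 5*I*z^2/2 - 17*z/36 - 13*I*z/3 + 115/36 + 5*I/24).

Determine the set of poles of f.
The singularities of f are the zeros of the denominator. Factoring,
  z^3 - 3*z^2 + 5*I*z^2/2 - 17*z/36 - 13*I*z/3 + 115/36 + 5*I/24 = (z - 2 + 3*I/2)*(z + 1/2 + 2*I/3)*(z - 3/2 + I/3)
so the candidates are z = 2 - 3*I/2, z = -1/2 - 2*I/3, z = 3/2 - I/3.

Check the numerator P(z) = -z^2 - 1 at each one:
  P(2 - 3*I/2) = -11/4 + 6*I ≠ 0, so z = 2 - 3*I/2 is a (simple) pole.
  P(-1/2 - 2*I/3) = -29/36 - 2*I/3 ≠ 0, so z = -1/2 - 2*I/3 is a (simple) pole.
  P(3/2 - I/3) = -113/36 + I ≠ 0, so z = 3/2 - I/3 is a (simple) pole.

Poles of f: {-1/2 - 2*I/3, 3/2 - I/3, 2 - 3*I/2}

Final answer: {-1/2 - 2*I/3, 3/2 - I/3, 2 - 3*I/2}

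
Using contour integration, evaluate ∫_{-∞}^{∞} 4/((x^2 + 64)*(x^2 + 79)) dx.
pi*(79 - 8*sqrt(79))/2370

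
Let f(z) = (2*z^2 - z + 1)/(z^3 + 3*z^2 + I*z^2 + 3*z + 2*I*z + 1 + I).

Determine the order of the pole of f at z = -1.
Factor the denominator:
  z^3 + 3*z^2 + I*z^2 + 3*z + 2*I*z + 1 + I = (z + 1)^2*(z + 1 + I)

The numerator P(z) = 2*z^2 - z + 1 has P(-1) = 4 ≠ 0, so no factor of (z + 1) cancels.
Near z = -1 we can therefore write f(z) = g(z)/(z + 1)^2 with g analytic at -1 and g(-1) ≠ 0 (g is the numerator divided by the remaining denominator factors).

Hence z = -1 is a pole of order 2.

Final answer: 2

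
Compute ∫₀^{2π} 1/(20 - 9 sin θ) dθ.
Call the integral J. The integrand is 2π-periodic and we integrate over a full period, so shifting θ does not change the value (θ → θ + π/2 turns sin θ into cos θ; θ → θ + π flips the sign of the trig term). Hence
  J = ∫₀^{2π} dθ/(20 + 9 cos θ).
Put z = e^{iθ}: then cos θ = (z + 1/z)/2, dθ = dz/(iz), and z runs once counterclockwise around |z| = 1:
  J = ∮_{|z|=1} 1/(20 + 9*(z + 1/z)/2) · dz/(iz) = (2/i) ∮_{|z|=1} dz/(9*z^2 + 40*z + 9).
The roots of 9*z^2 + 40*z + 9 are z = (-20 ± sqrt(20^2 - 9^2))/9, with sqrt(319) = sqrt(319); their product is 1, so only z₊ = -20/9 + sqrt(319)/9 lies inside the unit circle (z₋ = -20/9 - sqrt(319)/9 lies outside).
z₊ is a simple zero of q(z) = 9*z^2 + 40*z + 9, so Res(1/q, z₊) = 1/q'(z₊) with q'(z) = 18*z + 40; and q'(z₊) = 9*(z₊ - z₋) = 2*sqrt(319).
Therefore J = (2/i) · 2πi · 1/(2*sqrt(319)) = 2*pi/(sqrt(319)) = 2*sqrt(319)*pi/319

Final answer: 2*sqrt(319)*pi/319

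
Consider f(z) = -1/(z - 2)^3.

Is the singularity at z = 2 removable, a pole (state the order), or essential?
Write f(z) = g(z)/(z - 2)^3 with g(z) = -1.
g is entire and g(2) = -1 ≠ 0, so no factor of (z - 2) cancels: the Laurent expansion of f about z = 2 starts at the power -3, i.e. lim_{z→z₀} (z - z₀)^3 f(z) = -1 is finite and nonzero.
So z = 2 is a pole of order 3.

Final answer: pole of order 3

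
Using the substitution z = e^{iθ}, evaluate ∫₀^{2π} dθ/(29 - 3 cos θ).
sqrt(13)*pi/52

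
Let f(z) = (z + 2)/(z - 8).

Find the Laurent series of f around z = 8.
10/(z - 8) + 1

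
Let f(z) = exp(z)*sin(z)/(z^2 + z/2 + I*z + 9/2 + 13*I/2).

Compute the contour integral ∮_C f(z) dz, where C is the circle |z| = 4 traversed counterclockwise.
By the residue theorem, ∮_C f(z) dz = 2πi · (sum of the residues of f at the poles inside |z| = 4).

The denominator factors as (z - 1 + 3*I)*(z + 3/2 - 2*I), so the singularities of f are simple poles at z = 1 - 3*I, z = -3/2 + 2*I.
  |1 - 3*I|² = 10 < 16 = 4², so this pole is inside the contour.
  |-3/2 + 2*I|² = 25/4 < 16 = 4², so this pole is inside the contour.

With P(z) = exp(z)*sin(z) and Q(z) = z^2 + z/2 + I*z + 9/2 + 13*I/2, each pole is simple, so Res(f, z₀) = P(z₀)/Q'(z₀) with Q'(z) = 2*z + 1/2 + I.
  Res(f, 1 - 3*I) = P(1 - 3*I)/Q'(1 - 3*I) = (exp(1 - 3*I)*sin(1 - 3*I))/(5/2 - 5*I) = (2/25 + 4*I/25)*exp(1 - 3*I)*sin(1 - 3*I)
  Res(f, -3/2 + 2*I) = P(-3/2 + 2*I)/Q'(-3/2 + 2*I) = (-exp(-3/2 + 2*I)*sin(3/2 - 2*I))/(-5/2 + 5*I) = (2/25 + 4*I/25)*exp(-3/2 + 2*I)*sin(3/2 - 2*I)

Sum of residues inside C: (2/25 + 4*I/25)*exp(1 - 3*I)*sin(1 - 3*I) + (2/25 + 4*I/25)*exp(-3/2 + 2*I)*sin(3/2 - 2*I)
∮_C f(z) dz = 2πi · ((2/25 + 4*I/25)*exp(1 - 3*I)*sin(1 - 3*I) + (2/25 + 4*I/25)*exp(-3/2 + 2*I)*sin(3/2 - 2*I)) = pi*(-8/25 + 4*I/25)*exp(1 - 3*I)*sin(1 - 3*I) + pi*(-8/25 + 4*I/25)*exp(-3/2 + 2*I)*sin(3/2 - 2*I)

Final answer: pi*(-8/25 + 4*I/25)*exp(1 - 3*I)*sin(1 - 3*I) + pi*(-8/25 + 4*I/25)*exp(-3/2 + 2*I)*sin(3/2 - 2*I)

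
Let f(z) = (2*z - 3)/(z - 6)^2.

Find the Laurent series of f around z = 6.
9/(z - 6)^2 + 2/(z - 6)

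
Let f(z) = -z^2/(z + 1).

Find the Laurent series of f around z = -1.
Put w = z - (-1), i.e. z = w - 1. The denominator is w, so it suffices to rewrite the numerator in powers of w.

P(z) = -z^2
P(w - 1) = -1 + 2*w - w^2

Dividing each term by w:
  f = -1/w + 2 - w

Substituting back w = z + 1:
  f(z) = -1/(z + 1) + 2 - (z + 1)

The series is finite because the numerator is a polynomial; the negative powers form the principal part, and the coefficient of 1/(z + 1) gives Res(f, -1) = -1.

Final answer: -1/(z + 1) + 2 - (z + 1)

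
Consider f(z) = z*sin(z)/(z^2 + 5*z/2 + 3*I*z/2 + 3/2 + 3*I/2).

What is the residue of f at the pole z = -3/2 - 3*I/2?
(-6/5 + 3*I/5)*sin(3/2 + 3*I/2)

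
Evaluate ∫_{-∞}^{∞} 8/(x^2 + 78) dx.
4*sqrt(78)*pi/39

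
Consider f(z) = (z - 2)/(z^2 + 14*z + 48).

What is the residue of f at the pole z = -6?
-4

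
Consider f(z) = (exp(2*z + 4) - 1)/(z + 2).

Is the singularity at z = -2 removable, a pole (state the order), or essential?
Let u = z + 2. The exponent is 2*z + 4 = 2u, so
  f = (e^(2u) - 1)/u = ((2u) + (2u)^2/2 + (2u)^3/6 + ...)/u = 2 + (2)*u + (4/3)*u^2 + ...
The Laurent expansion about u = 0 has no negative powers; equivalently lim_{z→-2} f(z) = 2 exists and is finite.
So the singularity is removable.

Final answer: removable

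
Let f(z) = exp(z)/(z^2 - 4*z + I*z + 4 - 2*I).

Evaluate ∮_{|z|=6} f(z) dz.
2*pi*exp(2) - 2*pi*exp(2 - I)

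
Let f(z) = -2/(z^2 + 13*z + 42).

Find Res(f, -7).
Write f(z) = P(z)/Q(z) with P(z) = -2 and Q(z) = z^2 + 13*z + 42.
The denominator factors as Q(z) = (z + 7)*(z + 6), so z = -7 is a simple zero of Q and P is analytic there; z = -7 is therefore a simple pole and
  Res(f, z₀) = P(z₀)/Q'(z₀).

Q'(z) = 2*z + 13, so Q'(-7) = -1.
P(-7) = -2.

Res(f, -7) = (-2)/(-1) = 2

Final answer: 2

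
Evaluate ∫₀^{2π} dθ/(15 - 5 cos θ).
Call the integral J. The integrand is 2π-periodic and we integrate over a full period, so shifting θ does not change the value (θ → θ + π flips the sign of the trig term). Hence
  J = ∫₀^{2π} dθ/(15 + 5 cos θ).
Put z = e^{iθ}: then cos θ = (z + 1/z)/2, dθ = dz/(iz), and z runs once counterclockwise around |z| = 1:
  J = ∮_{|z|=1} 1/(15 + 5*(z + 1/z)/2) · dz/(iz) = (2/i) ∮_{|z|=1} dz/(5*z^2 + 30*z + 5).
The roots of 5*z^2 + 30*z + 5 are z = (-15 ± sqrt(15^2 - 5^2))/5, with sqrt(200) = 10*sqrt(2); their product is 1, so only z₊ = -3 + 2*sqrt(2) lies inside the unit circle (z₋ = -3 - 2*sqrt(2) lies outside).
z₊ is a simple zero of q(z) = 5*z^2 + 30*z + 5, so Res(1/q, z₊) = 1/q'(z₊) with q'(z) = 10*z + 30; and q'(z₊) = 5*(z₊ - z₋) = 20*sqrt(2).
Therefore J = (2/i) · 2πi · 1/(20*sqrt(2)) = 2*pi/(10*sqrt(2)) = sqrt(2)*pi/10

Final answer: sqrt(2)*pi/10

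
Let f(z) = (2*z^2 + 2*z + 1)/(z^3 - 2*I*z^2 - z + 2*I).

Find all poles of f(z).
The singularities of f are the zeros of the denominator. Factoring,
  z^3 - 2*I*z^2 - z + 2*I = (z - 1)*(z + 1)*(z - 2*I)
so the candidates are z = 1, z = -1, z = 2*I.

Check the numerator P(z) = 2*z^2 + 2*z + 1 at each one:
  P(1) = 5 ≠ 0, so z = 1 is a (simple) pole.
  P(-1) = 1 ≠ 0, so z = -1 is a (simple) pole.
  P(2*I) = -7 + 4*I ≠ 0, so z = 2*I is a (simple) pole.

Poles of f: {-1, 2*I, 1}

Final answer: {-1, 2*I, 1}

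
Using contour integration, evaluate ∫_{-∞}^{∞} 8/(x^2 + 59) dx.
Let f(z) = 8/(z^2 + 59). The denominator has no real zeros and deg Q - deg P = 2 ≥ 2, so the integral of f over the upper semicircle |z| = R tends to 0 as R → ∞. Closing the contour in the upper half-plane,
  ∫_{-∞}^{∞} f(x) dx = 2πi · Σ Res(f, z_k)  over the poles with Im z_k > 0.

Zeros of the denominator: z^2 + 59 = 0 gives z = ±sqrt(59)*I.
Upper half-plane: z = sqrt(59)*I (simple).

Each pole is a simple zero of Q(z) = z^2 + 59, so Res(f, z₀) = P(z₀)/Q'(z₀) with P(z) = 8, Q'(z) = 2*z:
  Res(f, sqrt(59)*I) = (8)/(2*sqrt(59)*I) = -4*sqrt(59)*I/59

∫_{-∞}^{∞} f(x) dx = 2πi · (-4*sqrt(59)*I/59) = 8*sqrt(59)*pi/59

Final answer: 8*sqrt(59)*pi/59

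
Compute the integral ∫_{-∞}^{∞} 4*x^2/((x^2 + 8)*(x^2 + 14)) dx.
Let f(z) = 4*z^2/((z^2 + 8)*(z^2 + 14)). The denominator has no real zeros and deg Q - deg P = 2 ≥ 2, so the integral of f over the upper semicircle |z| = R tends to 0 as R → ∞. Closing the contour in the upper half-plane,
  ∫_{-∞}^{∞} f(x) dx = 2πi · Σ Res(f, z_k)  over the poles with Im z_k > 0.

Zeros of the denominator: z^2 + 14 = 0 gives z = ±sqrt(14)*I; z^2 + 8 = 0 gives z = ±2*sqrt(2)*I.
Upper half-plane: z = sqrt(14)*I, z = 2*sqrt(2)*I (simple).

Each pole is a simple zero of Q(z) = z^4 + 22*z^2 + 112, so Res(f, z₀) = P(z₀)/Q'(z₀) with P(z) = 4*z^2, Q'(z) = 4*z^3 + 44*z:
  Res(f, sqrt(14)*I) = (-56)/(-12*sqrt(14)*I) = -sqrt(14)*I/3
  Res(f, 2*sqrt(2)*I) = (-32)/(24*sqrt(2)*I) = 2*sqrt(2)*I/3

Sum of residues: I*(-sqrt(14) + 2*sqrt(2))/3
∫_{-∞}^{∞} f(x) dx = 2πi · (I*(-sqrt(14) + 2*sqrt(2))/3) = 2*pi*(-2*sqrt(2) + sqrt(14))/3

Final answer: 2*pi*(-2*sqrt(2) + sqrt(14))/3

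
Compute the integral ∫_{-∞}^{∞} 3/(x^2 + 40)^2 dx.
Let f(z) = 3/(z^2 + 40)^2. The denominator has no real zeros and deg Q - deg P = 4 ≥ 2, so the integral of f over the upper semicircle |z| = R tends to 0 as R → ∞. Closing the contour in the upper half-plane,
  ∫_{-∞}^{∞} f(x) dx = 2πi · Σ Res(f, z_k)  over the poles with Im z_k > 0.

Zeros of the denominator: z^2 + 40 = 0 gives z = ±2*sqrt(10)*I.
Upper half-plane: z = 2*sqrt(10)*I (a pole of order 2).

Write f(z) = g(z)/(z - 2*sqrt(10)*I)^2 with g(z) = 3/(z + 2*sqrt(10)*I)^2. For a double pole, Res(f, z₀) = g'(z₀):
  g'(z) = -6/(z + 2*sqrt(10)*I)^3
  Res(f, 2*sqrt(10)*I) = g'(2*sqrt(10)*I) = -3*sqrt(10)*I/3200

∫_{-∞}^{∞} f(x) dx = 2πi · (-3*sqrt(10)*I/3200) = 3*sqrt(10)*pi/1600

Final answer: 3*sqrt(10)*pi/1600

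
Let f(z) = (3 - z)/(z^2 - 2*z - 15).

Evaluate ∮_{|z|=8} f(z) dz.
-2*I*pi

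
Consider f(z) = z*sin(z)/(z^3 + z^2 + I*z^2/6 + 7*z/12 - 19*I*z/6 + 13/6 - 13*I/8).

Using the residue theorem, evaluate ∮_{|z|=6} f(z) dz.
pi*(-132/625 - 351*I/625)*sin(1/2 + 2*I/3) + pi*(168/625 + 174*I/625)*sin(1 + 3*I/2) + pi*(12/25 + 21*I/25)*sin(3/2 + I)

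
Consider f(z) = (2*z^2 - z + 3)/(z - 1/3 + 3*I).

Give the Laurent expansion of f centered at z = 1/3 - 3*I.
Put w = z - (1/3 - 3*I), i.e. z = w + 1/3 - 3*I. The denominator is w, so it suffices to rewrite the numerator in powers of w.

P(z) = 2*z^2 - z + 3
P(w + 1/3 - 3*I) = -136/9 - I + (1/3 - 12*I)*w + 2*w^2

Dividing each term by w:
  f = (-136/9 - I)/w + 1/3 - 12*I + 2*w

Substituting back w = z - 1/3 + 3*I:
  f(z) = (-136/9 - I)/(z - 1/3 + 3*I) + 1/3 - 12*I + 2*(z - 1/3 + 3*I)

The series is finite because the numerator is a polynomial; the negative powers form the principal part, and the coefficient of 1/(z - 1/3 + 3*I) gives Res(f, 1/3 - 3*I) = -136/9 - I.

Final answer: (-136/9 - I)/(z - 1/3 + 3*I) + 1/3 - 12*I + 2*(z - 1/3 + 3*I)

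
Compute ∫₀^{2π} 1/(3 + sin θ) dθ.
Call the integral J. The integrand is 2π-periodic and we integrate over a full period, so shifting θ does not change the value (θ → θ + π/2 turns sin θ into cos θ). Hence
  J = ∫₀^{2π} dθ/(3 + cos θ).
Put z = e^{iθ}: then cos θ = (z + 1/z)/2, dθ = dz/(iz), and z runs once counterclockwise around |z| = 1:
  J = ∮_{|z|=1} 1/(3 + (z + 1/z)/2) · dz/(iz) = (2/i) ∮_{|z|=1} dz/(z^2 + 6*z + 1).
The roots of z^2 + 6*z + 1 are z = (-3 ± sqrt(3^2 - 1^2)), with sqrt(8) = 2*sqrt(2); their product is 1, so only z₊ = -3 + 2*sqrt(2) lies inside the unit circle (z₋ = -3 - 2*sqrt(2) lies outside).
z₊ is a simple zero of q(z) = z^2 + 6*z + 1, so Res(1/q, z₊) = 1/q'(z₊) with q'(z) = 2*z + 6; and q'(z₊) = (z₊ - z₋) = 4*sqrt(2).
Therefore J = (2/i) · 2πi · 1/(4*sqrt(2)) = 2*pi/(2*sqrt(2)) = sqrt(2)*pi/2

Final answer: sqrt(2)*pi/2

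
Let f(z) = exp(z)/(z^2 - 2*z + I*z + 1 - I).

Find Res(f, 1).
Write f(z) = P(z)/Q(z) with P(z) = exp(z) and Q(z) = z^2 - 2*z + I*z + 1 - I.
The denominator factors as Q(z) = (z - 1)*(z - 1 + I), so z = 1 is a simple zero of Q and P is analytic there; z = 1 is therefore a simple pole and
  Res(f, z₀) = P(z₀)/Q'(z₀).

Q'(z) = 2*z - 2 + I, so Q'(1) = I.
P(1) = exp(1).

Res(f, 1) = (exp(1))/(I) = -exp(1)*I

Final answer: -exp(1)*I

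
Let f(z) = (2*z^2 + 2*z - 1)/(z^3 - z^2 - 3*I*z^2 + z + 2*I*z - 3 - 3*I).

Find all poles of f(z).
{-I, 3*I, 1 + I}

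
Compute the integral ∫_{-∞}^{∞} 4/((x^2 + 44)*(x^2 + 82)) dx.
pi*(-11*sqrt(82) + 41*sqrt(11))/8569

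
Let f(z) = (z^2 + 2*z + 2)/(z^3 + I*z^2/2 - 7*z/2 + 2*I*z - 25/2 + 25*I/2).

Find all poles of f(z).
The singularities of f are the zeros of the denominator. Factoring,
  z^3 + I*z^2/2 - 7*z/2 + 2*I*z - 25/2 + 25*I/2 = (z + 1 - 2*I)*(z - 3 + I)*(z + 2 + 3*I/2)
so the candidates are z = -1 + 2*I, z = 3 - I, z = -2 - 3*I/2.

Check the numerator P(z) = z^2 + 2*z + 2 at each one:
  P(-1 + 2*I) = -3 ≠ 0, so z = -1 + 2*I is a (simple) pole.
  P(3 - I) = 16 - 8*I ≠ 0, so z = 3 - I is a (simple) pole.
  P(-2 - 3*I/2) = -1/4 + 3*I ≠ 0, so z = -2 - 3*I/2 is a (simple) pole.

Poles of f: {-2 - 3*I/2, -1 + 2*I, 3 - I}

Final answer: {-2 - 3*I/2, -1 + 2*I, 3 - I}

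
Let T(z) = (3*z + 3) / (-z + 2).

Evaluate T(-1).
0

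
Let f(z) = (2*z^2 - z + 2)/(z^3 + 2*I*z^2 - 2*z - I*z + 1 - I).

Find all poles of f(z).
The singularities of f are the zeros of the denominator. Factoring,
  z^3 + 2*I*z^2 - 2*z - I*z + 1 - I = (z + 1 + I)*(z + I)*(z - 1)
so the candidates are z = -1 - I, z = -I, z = 1.

Check the numerator P(z) = 2*z^2 - z + 2 at each one:
  P(-1 - I) = 3 + 5*I ≠ 0, so z = -1 - I is a (simple) pole.
  P(-I) = I ≠ 0, so z = -I is a (simple) pole.
  P(1) = 3 ≠ 0, so z = 1 is a (simple) pole.

Poles of f: {-1 - I, -I, 1}

Final answer: {-1 - I, -I, 1}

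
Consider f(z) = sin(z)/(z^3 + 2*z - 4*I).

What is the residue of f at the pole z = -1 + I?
(-1/20 - 3*I/20)*sin(1 - I)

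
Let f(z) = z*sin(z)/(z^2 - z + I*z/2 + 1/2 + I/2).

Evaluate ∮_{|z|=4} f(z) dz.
By the residue theorem, ∮_C f(z) dz = 2πi · (sum of the residues of f at the poles inside |z| = 4).

The denominator factors as (z - 1 + I)*(z - I/2), so the singularities of f are simple poles at z = 1 - I, z = I/2.
  |1 - I|² = 2 < 16 = 4², so this pole is inside the contour.
  |I/2|² = 1/4 < 16 = 4², so this pole is inside the contour.

With P(z) = z*sin(z) and Q(z) = z^2 - z + I*z/2 + 1/2 + I/2, each pole is simple, so Res(f, z₀) = P(z₀)/Q'(z₀) with Q'(z) = 2*z - 1 + I/2.
  Res(f, 1 - I) = P(1 - I)/Q'(1 - I) = ((1 - I)*sin(1 - I))/(1 - 3*I/2) = (10/13 + 2*I/13)*sin(1 - I)
  Res(f, I/2) = P(I/2)/Q'(I/2) = (-sinh(1/2)/2)/(-1 + 3*I/2) = (2/13 + 3*I/13)*sinh(1/2)

Sum of residues inside C: (10/13 + 2*I/13)*sin(1 - I) + (2/13 + 3*I/13)*sinh(1/2)
∮_C f(z) dz = 2πi · ((10/13 + 2*I/13)*sin(1 - I) + (2/13 + 3*I/13)*sinh(1/2)) = pi*(-6/13 + 4*I/13)*sinh(1/2) + pi*(-4/13 + 20*I/13)*sin(1 - I)

Final answer: pi*(-6/13 + 4*I/13)*sinh(1/2) + pi*(-4/13 + 20*I/13)*sin(1 - I)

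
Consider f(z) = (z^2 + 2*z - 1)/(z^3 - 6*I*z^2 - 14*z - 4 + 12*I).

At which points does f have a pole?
The singularities of f are the zeros of the denominator. Factoring,
  z^3 - 6*I*z^2 - 14*z - 4 + 12*I = (z - 2 - 2*I)*(z + 1 - 3*I)*(z + 1 - I)
so the candidates are z = 2 + 2*I, z = -1 + 3*I, z = -1 + I.

Check the numerator P(z) = z^2 + 2*z - 1 at each one:
  P(2 + 2*I) = 3 + 12*I ≠ 0, so z = 2 + 2*I is a (simple) pole.
  P(-1 + 3*I) = -11 ≠ 0, so z = -1 + 3*I is a (simple) pole.
  P(-1 + I) = -3 ≠ 0, so z = -1 + I is a (simple) pole.

Poles of f: {-1 + I, -1 + 3*I, 2 + 2*I}

Final answer: {-1 + I, -1 + 3*I, 2 + 2*I}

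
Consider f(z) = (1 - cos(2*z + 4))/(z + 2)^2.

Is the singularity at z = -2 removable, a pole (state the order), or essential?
removable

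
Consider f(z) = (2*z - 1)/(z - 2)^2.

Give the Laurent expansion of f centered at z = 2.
3/(z - 2)^2 + 2/(z - 2)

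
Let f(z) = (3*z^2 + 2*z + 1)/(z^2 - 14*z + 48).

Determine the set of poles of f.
The singularities of f are the zeros of the denominator. Factoring,
  z^2 - 14*z + 48 = (z - 8)*(z - 6)
so the candidates are z = 8, z = 6.

Check the numerator P(z) = 3*z^2 + 2*z + 1 at each one:
  P(8) = 209 ≠ 0, so z = 8 is a (simple) pole.
  P(6) = 121 ≠ 0, so z = 6 is a (simple) pole.

Poles of f: {6, 8}

Final answer: {6, 8}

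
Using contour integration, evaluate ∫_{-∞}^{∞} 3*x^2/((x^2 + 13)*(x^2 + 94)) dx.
Let f(z) = 3*z^2/((z^2 + 13)*(z^2 + 94)). The denominator has no real zeros and deg Q - deg P = 2 ≥ 2, so the integral of f over the upper semicircle |z| = R tends to 0 as R → ∞. Closing the contour in the upper half-plane,
  ∫_{-∞}^{∞} f(x) dx = 2πi · Σ Res(f, z_k)  over the poles with Im z_k > 0.

Zeros of the denominator: z^2 + 13 = 0 gives z = ±sqrt(13)*I; z^2 + 94 = 0 gives z = ±sqrt(94)*I.
Upper half-plane: z = sqrt(13)*I, z = sqrt(94)*I (simple).

Each pole is a simple zero of Q(z) = z^4 + 107*z^2 + 1222, so Res(f, z₀) = P(z₀)/Q'(z₀) with P(z) = 3*z^2, Q'(z) = 4*z^3 + 214*z:
  Res(f, sqrt(13)*I) = (-39)/(162*sqrt(13)*I) = sqrt(13)*I/54
  Res(f, sqrt(94)*I) = (-282)/(-162*sqrt(94)*I) = -sqrt(94)*I/54

Sum of residues: I*(-sqrt(94) + sqrt(13))/54
∫_{-∞}^{∞} f(x) dx = 2πi · (I*(-sqrt(94) + sqrt(13))/54) = pi*(-sqrt(13) + sqrt(94))/27

Final answer: pi*(-sqrt(13) + sqrt(94))/27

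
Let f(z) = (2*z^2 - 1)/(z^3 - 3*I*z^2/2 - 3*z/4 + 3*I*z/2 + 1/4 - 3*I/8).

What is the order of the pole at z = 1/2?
2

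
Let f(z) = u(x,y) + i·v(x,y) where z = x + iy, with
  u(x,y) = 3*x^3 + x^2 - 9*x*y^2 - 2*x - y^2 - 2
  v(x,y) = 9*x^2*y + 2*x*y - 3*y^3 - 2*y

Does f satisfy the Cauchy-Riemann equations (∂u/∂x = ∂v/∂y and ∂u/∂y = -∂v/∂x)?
∂u/∂x = 9*x^2 + 2*x - 9*y^2 - 2
∂v/∂y = 9*x^2 + 2*x - 9*y^2 - 2
∂u/∂y = -18*x*y - 2*y
∂v/∂x = 18*x*y + 2*y
∂u/∂x = ∂v/∂y and ∂u/∂y = -∂v/∂x hold identically; f is analytic.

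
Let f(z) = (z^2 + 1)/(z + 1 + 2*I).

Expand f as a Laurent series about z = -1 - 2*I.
Put w = z - (-1 - 2*I), i.e. z = w - 1 - 2*I. The denominator is w, so it suffices to rewrite the numerator in powers of w.

P(z) = z^2 + 1
P(w - 1 - 2*I) = -2 + 4*I + (-2 - 4*I)*w + w^2

Dividing each term by w:
  f = (-2 + 4*I)/w - 2 - 4*I + w

Substituting back w = z + 1 + 2*I:
  f(z) = (-2 + 4*I)/(z + 1 + 2*I) - 2 - 4*I + (z + 1 + 2*I)

The series is finite because the numerator is a polynomial; the negative powers form the principal part, and the coefficient of 1/(z + 1 + 2*I) gives Res(f, -1 - 2*I) = -2 + 4*I.

Final answer: (-2 + 4*I)/(z + 1 + 2*I) - 2 - 4*I + (z + 1 + 2*I)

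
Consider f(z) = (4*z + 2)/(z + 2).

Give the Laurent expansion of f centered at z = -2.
-6/(z + 2) + 4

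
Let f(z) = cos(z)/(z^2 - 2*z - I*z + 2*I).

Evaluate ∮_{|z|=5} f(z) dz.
By the residue theorem, ∮_C f(z) dz = 2πi · (sum of the residues of f at the poles inside |z| = 5).

The denominator factors as (z - 2)*(z - I), so the singularities of f are simple poles at z = 2, z = I.
  |2|² = 4 < 25 = 5², so this pole is inside the contour.
  |I|² = 1 < 25 = 5², so this pole is inside the contour.

With P(z) = cos(z) and Q(z) = z^2 - 2*z - I*z + 2*I, each pole is simple, so Res(f, z₀) = P(z₀)/Q'(z₀) with Q'(z) = 2*z - 2 - I.
  Res(f, 2) = P(2)/Q'(2) = (cos(2))/(2 - I) = (2/5 + I/5)*cos(2)
  Res(f, I) = P(I)/Q'(I) = (cosh(1))/(-2 + I) = (-2/5 - I/5)*cosh(1)

Sum of residues inside C: (-2/5 - I/5)*cosh(1) + (2/5 + I/5)*cos(2)
∮_C f(z) dz = 2πi · ((-2/5 - I/5)*cosh(1) + (2/5 + I/5)*cos(2)) = pi*(2/5 - 4*I/5)*cosh(1) + pi*(-2/5 + 4*I/5)*cos(2)

Final answer: pi*(2/5 - 4*I/5)*cosh(1) + pi*(-2/5 + 4*I/5)*cos(2)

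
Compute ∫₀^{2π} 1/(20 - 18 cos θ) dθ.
Call the integral J. The integrand is 2π-periodic and we integrate over a full period, so shifting θ does not change the value (θ → θ + π flips the sign of the trig term). Hence
  J = ∫₀^{2π} dθ/(20 + 18 cos θ).
Put z = e^{iθ}: then cos θ = (z + 1/z)/2, dθ = dz/(iz), and z runs once counterclockwise around |z| = 1:
  J = ∮_{|z|=1} 1/(20 + 18*(z + 1/z)/2) · dz/(iz) = (2/i) ∮_{|z|=1} dz/(18*z^2 + 40*z + 18).
The roots of 18*z^2 + 40*z + 18 are z = (-20 ± sqrt(20^2 - 18^2))/18, with sqrt(76) = 2*sqrt(19); their product is 1, so only z₊ = -10/9 + sqrt(19)/9 lies inside the unit circle (z₋ = -10/9 - sqrt(19)/9 lies outside).
z₊ is a simple zero of q(z) = 18*z^2 + 40*z + 18, so Res(1/q, z₊) = 1/q'(z₊) with q'(z) = 36*z + 40; and q'(z₊) = 18*(z₊ - z₋) = 4*sqrt(19).
Therefore J = (2/i) · 2πi · 1/(4*sqrt(19)) = 2*pi/(2*sqrt(19)) = sqrt(19)*pi/19

Final answer: sqrt(19)*pi/19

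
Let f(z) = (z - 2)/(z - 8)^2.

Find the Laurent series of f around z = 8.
6/(z - 8)^2 + 1/(z - 8)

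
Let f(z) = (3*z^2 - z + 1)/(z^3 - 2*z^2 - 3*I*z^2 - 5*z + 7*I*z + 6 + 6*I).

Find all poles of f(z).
The singularities of f are the zeros of the denominator. Factoring,
  z^3 - 2*z^2 - 3*I*z^2 - 5*z + 7*I*z + 6 + 6*I = (z + 1 - I)*(z - 2*I)*(z - 3)
so the candidates are z = -1 + I, z = 2*I, z = 3.

Check the numerator P(z) = 3*z^2 - z + 1 at each one:
  P(-1 + I) = 2 - 7*I ≠ 0, so z = -1 + I is a (simple) pole.
  P(2*I) = -11 - 2*I ≠ 0, so z = 2*I is a (simple) pole.
  P(3) = 25 ≠ 0, so z = 3 is a (simple) pole.

Poles of f: {-1 + I, 2*I, 3}

Final answer: {-1 + I, 2*I, 3}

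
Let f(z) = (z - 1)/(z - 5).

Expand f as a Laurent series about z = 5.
Put w = z - (5), i.e. z = w + 5. The denominator is w, so it suffices to rewrite the numerator in powers of w.

P(z) = z - 1
P(w + 5) = 4 + w

Dividing each term by w:
  f = 4/w + 1

Substituting back w = z - 5:
  f(z) = 4/(z - 5) + 1

The series is finite because the numerator is a polynomial; the negative powers form the principal part, and the coefficient of 1/(z - 5) gives Res(f, 5) = 4.

Final answer: 4/(z - 5) + 1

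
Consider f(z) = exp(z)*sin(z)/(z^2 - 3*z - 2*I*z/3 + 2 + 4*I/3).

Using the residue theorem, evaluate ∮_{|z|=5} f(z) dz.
pi*(12/13 - 18*I/13)*exp(1 + 2*I/3)*sin(1 + 2*I/3) + pi*(-12/13 + 18*I/13)*exp(2)*sin(2)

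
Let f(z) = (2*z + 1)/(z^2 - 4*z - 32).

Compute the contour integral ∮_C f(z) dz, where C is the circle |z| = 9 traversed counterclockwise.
4*I*pi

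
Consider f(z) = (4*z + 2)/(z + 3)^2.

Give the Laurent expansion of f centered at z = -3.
Put w = z - (-3), i.e. z = w - 3. The denominator is w^2, so it suffices to rewrite the numerator in powers of w.

P(z) = 4*z + 2
P(w - 3) = -10 + 4*w

Dividing each term by w^2:
  f = -10/w^2 + 4/w

Substituting back w = z + 3:
  f(z) = -10/(z + 3)^2 + 4/(z + 3)

The series is finite because the numerator is a polynomial; the negative powers form the principal part, and the coefficient of 1/(z + 3) gives Res(f, -3) = 4.

Final answer: -10/(z + 3)^2 + 4/(z + 3)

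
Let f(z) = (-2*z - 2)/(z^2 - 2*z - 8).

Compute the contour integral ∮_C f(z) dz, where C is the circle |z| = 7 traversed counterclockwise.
By the residue theorem, ∮_C f(z) dz = 2πi · (sum of the residues of f at the poles inside |z| = 7).

The denominator factors as (z + 2)*(z - 4), so the singularities of f are simple poles at z = -2, z = 4.
  |-2|² = 4 < 49 = 7², so this pole is inside the contour.
  |4|² = 16 < 49 = 7², so this pole is inside the contour.

With P(z) = -2*z - 2 and Q(z) = z^2 - 2*z - 8, each pole is simple, so Res(f, z₀) = P(z₀)/Q'(z₀) with Q'(z) = 2*z - 2.
  Res(f, -2) = P(-2)/Q'(-2) = (2)/(-6) = -1/3
  Res(f, 4) = P(4)/Q'(4) = (-10)/(6) = -5/3

Sum of residues inside C: -2
∮_C f(z) dz = 2πi · (-2) = -4*I*pi

Final answer: -4*I*pi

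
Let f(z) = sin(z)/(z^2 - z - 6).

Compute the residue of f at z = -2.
Write f(z) = P(z)/Q(z) with P(z) = sin(z) and Q(z) = z^2 - z - 6.
The denominator factors as Q(z) = (z + 2)*(z - 3), so z = -2 is a simple zero of Q and P is analytic there; z = -2 is therefore a simple pole and
  Res(f, z₀) = P(z₀)/Q'(z₀).

Q'(z) = 2*z - 1, so Q'(-2) = -5.
P(-2) = -sin(2).

Res(f, -2) = (-sin(2))/(-5) = sin(2)/5

Final answer: sin(2)/5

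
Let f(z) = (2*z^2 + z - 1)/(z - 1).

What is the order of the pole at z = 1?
Factor the denominator:
  z - 1 = (z - 1)

The numerator P(z) = 2*z^2 + z - 1 has P(1) = 2 ≠ 0, so no factor of (z - 1) cancels.
Near z = 1 we can therefore write f(z) = g(z)/(z - 1) with g analytic at 1 and g(1) ≠ 0 (g is just the numerator).

Hence z = 1 is a pole of order 1.

Final answer: 1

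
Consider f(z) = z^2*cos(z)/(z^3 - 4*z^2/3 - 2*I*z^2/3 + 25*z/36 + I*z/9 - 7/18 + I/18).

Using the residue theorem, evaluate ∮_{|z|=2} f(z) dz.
By the residue theorem, ∮_C f(z) dz = 2πi · (sum of the residues of f at the poles inside |z| = 2).

The denominator factors as (z - 2/3 - I/2)*(z + I/2)*(z - 2/3 - 2*I/3), so the singularities of f are simple poles at z = 2/3 + I/2, z = -I/2, z = 2/3 + 2*I/3.
  |2/3 + I/2|² = 25/36 < 4 = 2², so this pole is inside the contour.
  |-I/2|² = 1/4 < 4 = 2², so this pole is inside the contour.
  |2/3 + 2*I/3|² = 8/9 < 4 = 2², so this pole is inside the contour.

With P(z) = z^2*cos(z) and Q(z) = z^3 - 4*z^2/3 - 2*I*z^2/3 + 25*z/36 + I*z/9 - 7/18 + I/18, each pole is simple, so Res(f, z₀) = P(z₀)/Q'(z₀) with Q'(z) = 3*z^2 - 8*z/3 - 4*I*z/3 + 25/36 + I/9.
  Res(f, 2/3 + I/2) = P(2/3 + I/2)/Q'(2/3 + I/2) = ((7/36 + 2*I/3)*cos(2/3 + I/2))/(1/6 - I/9) = (-27/26 + 43*I/13)*cos(2/3 + I/2)
  Res(f, -I/2) = P(-I/2)/Q'(-I/2) = (-cosh(1/2)/4)/(-13/18 + 13*I/9) = (9/130 + 9*I/65)*cosh(1/2)
  Res(f, 2/3 + 2*I/3) = P(2/3 + 2*I/3)/Q'(2/3 + 2*I/3) = (8*I*cos(2/3 + 2*I/3)/9)/(-7/36 + I/9) = (128/65 - 224*I/65)*cos(2/3 + 2*I/3)

Sum of residues inside C: (128/65 - 224*I/65)*cos(2/3 + 2*I/3) + (9/130 + 9*I/65)*cosh(1/2) + (-27/26 + 43*I/13)*cos(2/3 + I/2)
∮_C f(z) dz = 2πi · ((128/65 - 224*I/65)*cos(2/3 + 2*I/3) + (9/130 + 9*I/65)*cosh(1/2) + (-27/26 + 43*I/13)*cos(2/3 + I/2)) = pi*(-18/65 + 9*I/65)*cosh(1/2) + pi*(-86/13 - 27*I/13)*cos(2/3 + I/2) + pi*(448/65 + 256*I/65)*cos(2/3 + 2*I/3)

Final answer: pi*(-18/65 + 9*I/65)*cosh(1/2) + pi*(-86/13 - 27*I/13)*cos(2/3 + I/2) + pi*(448/65 + 256*I/65)*cos(2/3 + 2*I/3)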